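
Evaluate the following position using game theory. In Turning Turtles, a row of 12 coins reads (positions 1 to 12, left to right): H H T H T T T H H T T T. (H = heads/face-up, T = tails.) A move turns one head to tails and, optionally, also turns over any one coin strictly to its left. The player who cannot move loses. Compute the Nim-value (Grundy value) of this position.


Coins: H H T H T T T H H T T T
Key fact: a single head at position k behaves exactly like a Nim heap of size k (turning it to T and optionally flipping a coin at j < k corresponds to moving the heap from k to j, or to 0), and heads combine as a disjunctive sum (two heads at the same place would cancel, matching j XOR j = 0). So the Nim-value is the XOR of the 1-indexed positions of the heads.
Face-up positions (1-indexed): [1, 2, 4, 8, 9]
XOR 0 with 1: 0 XOR 1 = 1
XOR 1 with 2: 1 XOR 2 = 3
XOR 3 with 4: 3 XOR 4 = 7
XOR 7 with 8: 7 XOR 8 = 15
XOR 15 with 9: 15 XOR 9 = 6
Nim-value = 6

6


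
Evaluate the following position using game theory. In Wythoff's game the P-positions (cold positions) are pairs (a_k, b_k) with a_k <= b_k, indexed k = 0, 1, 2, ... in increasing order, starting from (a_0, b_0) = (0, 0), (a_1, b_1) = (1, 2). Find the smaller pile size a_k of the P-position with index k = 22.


By Wythoff's theorem, a_k = floor(k * phi) and b_k = floor(k * phi^2) = a_k + k, where phi = (1 + sqrt(5))/2 is the golden ratio.
phi = (1 + sqrt(5))/2 = 1.618034
k = 22
k * phi = 22 * 1.618034 = 35.596748
a_22 = floor(k * phi) = 35

35


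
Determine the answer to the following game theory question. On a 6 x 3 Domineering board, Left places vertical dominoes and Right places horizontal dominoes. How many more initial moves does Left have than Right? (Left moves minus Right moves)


Board is 6 x 3 (rows x cols).
Left (vertical) placements: (rows-1) * cols = 5 * 3 = 15
Right (horizontal) placements: rows * (cols-1) = 6 * 2 = 12
Advantage = Left - Right = 15 - 12 = 3

3


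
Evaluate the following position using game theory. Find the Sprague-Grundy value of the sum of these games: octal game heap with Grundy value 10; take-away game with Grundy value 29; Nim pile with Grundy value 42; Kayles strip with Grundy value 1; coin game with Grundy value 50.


By the Sprague-Grundy theorem, the Grundy value of a sum of games is the XOR of individual Grundy values.
octal game heap: Grundy value = 10. Running XOR: 0 XOR 10 = 10
take-away game: Grundy value = 29. Running XOR: 10 XOR 29 = 23
Nim pile: Grundy value = 42. Running XOR: 23 XOR 42 = 61
Kayles strip: Grundy value = 1. Running XOR: 61 XOR 1 = 60
coin game: Grundy value = 50. Running XOR: 60 XOR 50 = 14
The combined Grundy value is 14.

14


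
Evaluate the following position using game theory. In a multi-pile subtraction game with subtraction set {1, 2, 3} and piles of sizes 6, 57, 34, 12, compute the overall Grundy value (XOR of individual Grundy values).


Subtraction set: {1, 2, 3}
For this subtraction set, G(n) = n mod 4 (period = max + 1 = 4).
Pile 1 (size 6): G(6) = 6 mod 4 = 2
Pile 2 (size 57): G(57) = 57 mod 4 = 1
Pile 3 (size 34): G(34) = 34 mod 4 = 2
Pile 4 (size 12): G(12) = 12 mod 4 = 0
Total Grundy value = XOR of all: 2 XOR 1 XOR 2 XOR 0 = 1

1


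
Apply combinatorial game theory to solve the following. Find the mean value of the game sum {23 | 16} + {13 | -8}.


G1 = {23 | 16}, G2 = {13 | -8}
Each is a switch {a | b} with numbers a > b; its mean value is (a + b)/2, and mean value is additive over game sums: m(G1 + G2) = m(G1) + m(G2).
Mean of G1 = (23 + (16))/2 = 39/2 = 39/2
Mean of G2 = (13 + (-8))/2 = 5/2 = 5/2
Mean of G1 + G2 = 39/2 + 5/2 = 22

22


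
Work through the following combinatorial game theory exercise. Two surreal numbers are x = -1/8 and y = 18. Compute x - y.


x = -1/8, y = 18
Converting to common denominator: 8
x = -1/8, y = 144/8
x - y = -1/8 - 18 = -145/8

-145/8


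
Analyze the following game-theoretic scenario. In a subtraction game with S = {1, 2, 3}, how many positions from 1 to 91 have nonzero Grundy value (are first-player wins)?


Subtraction set S = {1, 2, 3}, so G(n) = n mod 4.
G(n) = 0 when n is a multiple of 4.
Multiples of 4 in [1, 91]: 22
N-positions (nonzero Grundy) = 91 - 22 = 69

69


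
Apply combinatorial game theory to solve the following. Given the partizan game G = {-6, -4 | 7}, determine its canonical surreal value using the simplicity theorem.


Left options: {-6, -4}, max = -4
Right options: {7}, min = 7
All options are numbers and max(Left) < min(Right), so by the simplicity theorem the value is the simplest (earliest-born) number strictly between -4 and 7.
Integers -3 through 6 all lie strictly between -4 and 7.
Among integers, the simplest (lowest birthday = smallest |n|; 0 is born on day 0, +-n on day n) is 0.
No non-integer in the interval can be simpler: if x is a non-integer in the interval, then floor(x) or ceil(x) also lies in the interval (the interval contains an integer), and both are proper prefixes of x's sign expansion, i.e. born earlier. So the game value is 0.
Game value = 0

0


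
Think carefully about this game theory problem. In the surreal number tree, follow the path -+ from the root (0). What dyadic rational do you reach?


Sign expansion: -+
Rule: track bounds (lo, hi), initially (-inf, +inf). On '+', the current value becomes lo and we move to the simplest number in (value, hi): value + 1 if hi = +inf, otherwise the midpoint (value + hi)/2. On '-', the current value becomes hi and we move to value - 1 if lo = -inf, otherwise the midpoint (lo + value)/2.
Start at 0.
Step 1: sign = -, move left. Bounds: (-inf, 0). Value = -1
Step 2: sign = +, move right. Bounds: (-1, 0). Value = -1/2
The surreal number with sign expansion -+ is -1/2.

-1/2


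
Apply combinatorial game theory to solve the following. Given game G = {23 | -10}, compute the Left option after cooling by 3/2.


Original game: {23 | -10} (a switch {a | b} with a > b).
Cooling by t (for t below the temperature (a - b)/2 = 33/2) taxes each move by t: {a | b} cooled by t is {a - t | b + t}.
Cooling amount: t = 3/2
Cooled Left option: 23 - 3/2 = 43/2
Cooled Right option: -10 + 3/2 = -17/2
Cooled game: {43/2 | -17/2}
Left option = 43/2

43/2


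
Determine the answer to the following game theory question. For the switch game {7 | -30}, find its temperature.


The game is {7 | -30}, a switch {a | b} with numbers a > b.
Cooling {a | b} by t gives {a - t | b + t}, which stops being hot when a - t = b + t, i.e. at t = (a - b)/2. So the temperature of a switch is (a - b)/2.
Temperature = (Left option - Right option) / 2
= (7 - (-30)) / 2
= 37 / 2
= 37/2

37/2


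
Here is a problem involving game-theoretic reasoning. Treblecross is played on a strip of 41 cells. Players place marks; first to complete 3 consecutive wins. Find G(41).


Treblecross: place X on empty cells; 3-in-a-row wins.
Playing within two cells of an existing X lets the opponent win at once, so sensible play treats the cells i-2..i+2 around each X as dead. The player left with no safe cell loses, so this is a normal-play take-away game on strips of safe cells.
Placing X at cell i (0-indexed) of a strip of k safe cells leaves independent strips of sizes max(0, i-2) and max(0, k-i-3). Hence G(k) = mex{ G(max(0,i-2)) XOR G(max(0,k-i-3)) : 0 <= i < k }, with G(0) = 0.
G(1): splits (0,0):0^0=0 -> mex({0}) = 1
G(2): splits (0,0):0^0=0 -> mex({0}) = 1
G(3): splits (0,0):0^0=0 -> mex({0}) = 1
G(4): splits (0,1):0^1=1 (0,0):0^0=0 -> mex({0, 1}) = 2
G(5): splits (0,2):0^1=1 (0,1):0^1=1 (0,0):0^0=0 -> mex({0, 1}) = 2
G(6) = mex({1}) = 0
G(7) = mex({0, 1, 2}) = 3
G(8) = mex({0, 1, 2}) = 3
G(9) = mex({0, 2}) = 1
G(10) = mex({0, 2, 3}) = 1
G(11) = mex({0, 3}) = 1
G(12) = mex({1, 3}) = 0
G(13) = mex({0, 1, 2, 3}) = 4
G(14) = mex({0, 1, 2}) = 3
G(15) = mex({0, 1, 2}) = 3
G(16) = mex({0, 1, 2, 4}) = 3
G(17) = mex({0, 1, 3, 4}) = 2
G(18) = mex({0, 1, 3, 4}) = 2
G(19) = mex({0, 1, 3, 5}) = 2
G(20) = mex({0, 1, 2, 3, 5}) = 4
G(21) = mex({0, 1, 2, 3, 5}) = 4
G(22) = mex({1, 2, 6}) = 0
G(23) = mex({0, 1, 2, 3, 4, 6}) = 5
G(24) = mex({0, 1, 2, 3, 4}) = 5
G(25) = mex({0, 1, 3, 4, 7}) = 2
G(26) = mex({0, 1, 3, 4, 5, 7}) = 2
G(27) = mex({0, 1, 3, 5}) = 2
G(28) = mex({0, 1, 2, 5}) = 3
G(29) = mex({0, 1, 2, 4, 5, 6}) = 3
G(30) = mex({1, 2, 4, 6}) = 0
G(31) = mex({0, 1, 2, 3, 4, 6}) = 5
G(32) = mex({1, 2, 3, 4, 7}) = 0
G(33) = mex({0, 3, 7}) = 1
G(34) = mex({0, 2, 3, 5, 7}) = 1
G(35) = mex({0, 2, 3, 5, 6}) = 1
G(36) = mex({0, 1, 2, 5, 6}) = 3
G(37) = mex({0, 1, 2, 4, 5, 6}) = 3
G(38) = mex({0, 1, 2, 4}) = 3
G(39) = mex({0, 1, 2, 3, 4, 7}) = 5
G(40) = mex({0, 1, 2, 3, 4, 5, 7}) = 6
G(41) = mex({0, 1, 2, 3, 5, 7}) = 4
Therefore G(41) = 4.

4


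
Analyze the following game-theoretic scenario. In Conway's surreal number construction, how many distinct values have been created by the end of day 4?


Day 0: {|} = 0 is born. Count = 1.
Day n: the number of surreal numbers born by day n is 2^(n+1) - 1.
By day 0: 2^1 - 1 = 1
By day 1: 2^2 - 1 = 3
By day 2: 2^3 - 1 = 7
By day 3: 2^4 - 1 = 15
By day 4: 2^5 - 1 = 31
By day 4: 31 surreal numbers.

31


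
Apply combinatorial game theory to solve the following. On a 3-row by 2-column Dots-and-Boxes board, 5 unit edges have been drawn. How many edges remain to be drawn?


Grid: 3 x 2 boxes, i.e. 4 rows and 3 columns of dots.
Horizontal edges: (rows + 1) * cols = 4 * 2 = 8
Vertical edges: rows * (cols + 1) = 3 * 3 = 9
Total edges: 8 + 9 = 17
Edges drawn: 5
Remaining: 17 - 5 = 12

12


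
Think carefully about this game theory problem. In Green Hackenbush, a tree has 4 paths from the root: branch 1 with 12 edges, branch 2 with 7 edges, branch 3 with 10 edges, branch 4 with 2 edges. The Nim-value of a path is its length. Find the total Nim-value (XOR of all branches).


The tree has 4 branches from the ground vertex.
In Green Hackenbush, the Nim-value of a simple path of length k is k.
Branch 1: length 12, Nim-value = 12
Branch 2: length 7, Nim-value = 7
Branch 3: length 10, Nim-value = 10
Branch 4: length 2, Nim-value = 2
Total Nim-value = XOR of all branch values:
0 XOR 12 = 12
12 XOR 7 = 11
11 XOR 10 = 1
1 XOR 2 = 3
Nim-value of the tree = 3

3


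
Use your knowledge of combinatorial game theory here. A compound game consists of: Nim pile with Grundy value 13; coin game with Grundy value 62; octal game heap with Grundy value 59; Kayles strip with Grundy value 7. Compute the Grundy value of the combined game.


By the Sprague-Grundy theorem, the Grundy value of a sum of games is the XOR of individual Grundy values.
Nim pile: Grundy value = 13. Running XOR: 0 XOR 13 = 13
coin game: Grundy value = 62. Running XOR: 13 XOR 62 = 51
octal game heap: Grundy value = 59. Running XOR: 51 XOR 59 = 8
Kayles strip: Grundy value = 7. Running XOR: 8 XOR 7 = 15
The combined Grundy value is 15.

15


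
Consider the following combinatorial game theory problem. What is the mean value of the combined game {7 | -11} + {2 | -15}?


G1 = {7 | -11}, G2 = {2 | -15}
Each is a switch {a | b} with numbers a > b; its mean value is (a + b)/2, and mean value is additive over game sums: m(G1 + G2) = m(G1) + m(G2).
Mean of G1 = (7 + (-11))/2 = -4/2 = -2
Mean of G2 = (2 + (-15))/2 = -13/2 = -13/2
Mean of G1 + G2 = -2 + -13/2 = -17/2

-17/2


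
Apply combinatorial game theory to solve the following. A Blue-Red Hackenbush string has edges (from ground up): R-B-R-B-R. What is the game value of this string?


Edges (from ground): R-B-R-B-R
By Berlekamp's sign-expansion rule, a Blue-Red Hackenbush stalk has the value of the surreal number whose sign sequence is the edge sequence with B -> + and R -> -.
Sign sequence: -+-+-
Trace the sign expansion in the surreal number tree, starting from 0:
Edge 1: R (sign -) -> bounds (-inf, 0), value = -1
Edge 2: B (sign +) -> bounds (-1, 0), value = -1/2
Edge 3: R (sign -) -> bounds (-1, -1/2), value = -3/4
Edge 4: B (sign +) -> bounds (-3/4, -1/2), value = -5/8
Edge 5: R (sign -) -> bounds (-3/4, -5/8), value = -11/16
Game value = -11/16

-11/16


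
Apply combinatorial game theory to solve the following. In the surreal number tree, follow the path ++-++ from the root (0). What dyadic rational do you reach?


Sign expansion: ++-++
Rule: track bounds (lo, hi), initially (-inf, +inf). On '+', the current value becomes lo and we move to the simplest number in (value, hi): value + 1 if hi = +inf, otherwise the midpoint (value + hi)/2. On '-', the current value becomes hi and we move to value - 1 if lo = -inf, otherwise the midpoint (lo + value)/2.
Start at 0.
Step 1: sign = +, move right. Bounds: (0, +inf). Value = 1
Step 2: sign = +, move right. Bounds: (1, +inf). Value = 2
Step 3: sign = -, move left. Bounds: (1, 2). Value = 3/2
Step 4: sign = +, move right. Bounds: (3/2, 2). Value = 7/4
Step 5: sign = +, move right. Bounds: (7/4, 2). Value = 15/8
The surreal number with sign expansion ++-++ is 15/8.

15/8


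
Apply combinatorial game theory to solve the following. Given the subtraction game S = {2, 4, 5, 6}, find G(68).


The subtraction set is S = {2, 4, 5, 6}.
G(k) = mex{ G(k - s) : s in S, s <= k }. We compute iteratively: G(0) = 0.
G(1) = mex({}) = 0
G(2) = mex({0}) = 1
G(3) = mex({0}) = 1
G(4) = mex({0, 1}) = 2
G(5) = mex({0, 1}) = 2
G(6) = mex({0, 1, 2}) = 3
G(7) = mex({0, 1, 2}) = 3
G(8) = mex({1, 2, 3}) = 0
G(9) = mex({1, 2, 3}) = 0
G(10) = mex({0, 2, 3}) = 1
G(11) = mex({0, 2, 3}) = 1
G(12) = mex({0, 1, 3}) = 2
G(13) = mex({0, 1, 3}) = 2
Observe that G(8)..G(13) = 0, 0, 1, 1, 2, 2 repeats G(0)..G(5) = 0, 0, 1, 1, 2, 2.
For k >= max(S) = 6, G(k) is determined by the previous 6 values G(k-6)..G(k-1); a window of 6 consecutive values has recurred shifted by 8, so by induction G(k + 8) = G(k) for all k >= 0: the sequence is periodic from the start with period 8.
One period: G(0..7) = 0, 0, 1, 1, 2, 2, 3, 3.
68 mod 8 = 4, so G(68) = G(4) = 2.

2


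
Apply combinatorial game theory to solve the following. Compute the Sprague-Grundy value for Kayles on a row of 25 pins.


Kayles: a move removes 1 or 2 adjacent pins from a contiguous row.
Removing pins from a row of k leaves two independent rows (a, b) with a + b = k - 1 (one pin) or a + b = k - 2 (two pins); an end removal gives a = 0.
By Sprague-Grundy, G(k) = mex{ G(a) XOR G(b) } over all these splits. G(0) = 0.
G(1): splits (0,0):0^0=0 -> mex({0}) = 1
G(2): splits (0,1):0^1=1 (0,0):0^0=0 -> mex({0, 1}) = 2
G(3): splits (0,2):0^2=2 (1,1):1^1=0 (0,1):0^1=1 -> mex({0, 1, 2}) = 3
G(4): splits (0,3):0^3=3 (1,2):1^2=3 (0,2):0^2=2 (1,1):1^1=0 -> mex({0, 2, 3}) = 1
G(5): splits (0,4):0^1=1 (1,3):1^3=2 (2,2):2^2=0 (0,3):0^3=3 (1,2):1^2=3 -> mex({0, 1, 2, 3}) = 4
G(6) = mex({0, 1, 2, 4}) = 3
G(7) = mex({0, 1, 3, 4, 5}) = 2
G(8) = mex({0, 2, 3, 5, 6}) = 1
G(9) = mex({0, 1, 2, 3, 6, 7}) = 4
G(10) = mex({0, 1, 3, 4, 5, 7}) = 2
G(11) = mex({0, 1, 2, 3, 4, 5}) = 6
G(12) = mex({0, 1, 2, 3, 5, 6, 7}) = 4
G(13) = mex({0, 2, 3, 4, 6, 7}) = 1
G(14) = mex({0, 1, 4, 5, 6, 7}) = 2
G(15) = mex({0, 1, 2, 3, 4, 5, 6}) = 7
G(16) = mex({0, 2, 3, 5, 6, 7}) = 1
G(17) = mex({0, 1, 2, 3, 5, 6, 7}) = 4
G(18) = mex({0, 1, 2, 4, 5, 6}) = 3
G(19) = mex({0, 1, 3, 4, 5, 7}) = 2
G(20) = mex({0, 2, 3, 4, 5, 6, 7}) = 1
G(21) = mex({0, 1, 2, 3, 5, 6, 7}) = 4
G(22) = mex({0, 1, 2, 3, 4, 5, 7}) = 6
G(23) = mex({0, 1, 2, 3, 4, 5, 6}) = 7
G(24) = mex({0, 1, 2, 3, 5, 6, 7}) = 4
G(25) = mex({0, 2, 3, 4, 6, 7}) = 1
Therefore G(25) = 1.

1


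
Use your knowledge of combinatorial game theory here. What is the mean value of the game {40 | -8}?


Game = {40 | -8}, a switch {a | b} with numbers a > b.
Its thermograph has left wall a - t and right wall b + t, which meet at t = (a - b)/2, where both equal (a + b)/2. So the mast (mean value) is at (a + b)/2.
Mean = (40 + (-8))/2 = 32/2 = 16

16


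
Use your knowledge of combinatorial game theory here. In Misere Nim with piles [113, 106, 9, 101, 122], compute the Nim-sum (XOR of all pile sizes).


We need the XOR (exclusive or) of all pile sizes.
After XOR-ing pile 1 (size 113): 0 XOR 113 = 113
After XOR-ing pile 2 (size 106): 113 XOR 106 = 27
After XOR-ing pile 3 (size 9): 27 XOR 9 = 18
After XOR-ing pile 4 (size 101): 18 XOR 101 = 119
After XOR-ing pile 5 (size 122): 119 XOR 122 = 13
The Nim-value of this position is 13.

13


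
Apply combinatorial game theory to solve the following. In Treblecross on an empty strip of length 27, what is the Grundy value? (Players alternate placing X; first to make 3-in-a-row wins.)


Treblecross: place X on empty cells; 3-in-a-row wins.
Playing within two cells of an existing X lets the opponent win at once, so sensible play treats the cells i-2..i+2 around each X as dead. The player left with no safe cell loses, so this is a normal-play take-away game on strips of safe cells.
Placing X at cell i (0-indexed) of a strip of k safe cells leaves independent strips of sizes max(0, i-2) and max(0, k-i-3). Hence G(k) = mex{ G(max(0,i-2)) XOR G(max(0,k-i-3)) : 0 <= i < k }, with G(0) = 0.
G(1): splits (0,0):0^0=0 -> mex({0}) = 1
G(2): splits (0,0):0^0=0 -> mex({0}) = 1
G(3): splits (0,0):0^0=0 -> mex({0}) = 1
G(4): splits (0,1):0^1=1 (0,0):0^0=0 -> mex({0, 1}) = 2
G(5): splits (0,2):0^1=1 (0,1):0^1=1 (0,0):0^0=0 -> mex({0, 1}) = 2
G(6) = mex({1}) = 0
G(7) = mex({0, 1, 2}) = 3
G(8) = mex({0, 1, 2}) = 3
G(9) = mex({0, 2}) = 1
G(10) = mex({0, 2, 3}) = 1
G(11) = mex({0, 3}) = 1
G(12) = mex({1, 3}) = 0
G(13) = mex({0, 1, 2, 3}) = 4
G(14) = mex({0, 1, 2}) = 3
G(15) = mex({0, 1, 2}) = 3
G(16) = mex({0, 1, 2, 4}) = 3
G(17) = mex({0, 1, 3, 4}) = 2
G(18) = mex({0, 1, 3, 4}) = 2
G(19) = mex({0, 1, 3, 5}) = 2
G(20) = mex({0, 1, 2, 3, 5}) = 4
G(21) = mex({0, 1, 2, 3, 5}) = 4
G(22) = mex({1, 2, 6}) = 0
G(23) = mex({0, 1, 2, 3, 4, 6}) = 5
G(24) = mex({0, 1, 2, 3, 4}) = 5
G(25) = mex({0, 1, 3, 4, 7}) = 2
G(26) = mex({0, 1, 3, 4, 5, 7}) = 2
G(27) = mex({0, 1, 3, 5}) = 2
Therefore G(27) = 2.

2


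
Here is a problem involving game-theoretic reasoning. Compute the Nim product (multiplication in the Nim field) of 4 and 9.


Nim multiplication is bilinear over XOR: (u XOR v) * w = (u*w) XOR (v*w).
So we split each operand into its bit components and XOR the pairwise Nim products.
4 = 4 (as XOR of powers of 2).
9 = 1 + 8 (as XOR of powers of 2).
Using the standard Nim-product table on single bits:
  2*2 = 3,   2*4 = 8,   2*8 = 12,
  4*4 = 6,   4*8 = 11,  8*8 = 13,
and  1*x = x (identity), k*l = l*k (commutative).
Pairwise Nim products:
  4 * 1 = 4
  4 * 8 = 11
XOR them: 4 XOR 11 = 15.
Result: 4 * 9 = 15 (in Nim).

15


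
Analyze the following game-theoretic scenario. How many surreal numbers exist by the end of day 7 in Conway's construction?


Day 0: {|} = 0 is born. Count = 1.
Day n: the number of surreal numbers born by day n is 2^(n+1) - 1.
By day 0: 2^1 - 1 = 1
By day 1: 2^2 - 1 = 3
By day 2: 2^3 - 1 = 7
By day 3: 2^4 - 1 = 15
By day 4: 2^5 - 1 = 31
By day 5: 2^6 - 1 = 63
By day 6: 2^7 - 1 = 127
By day 7: 2^8 - 1 = 255
By day 7: 255 surreal numbers.

255


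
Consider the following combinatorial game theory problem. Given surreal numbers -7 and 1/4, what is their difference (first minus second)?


x = -7, y = 1/4
Converting to common denominator: 4
x = -28/4, y = 1/4
x - y = -7 - 1/4 = -29/4

-29/4


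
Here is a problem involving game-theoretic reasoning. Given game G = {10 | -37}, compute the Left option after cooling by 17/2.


Original game: {10 | -37} (a switch {a | b} with a > b).
Cooling by t (for t below the temperature (a - b)/2 = 47/2) taxes each move by t: {a | b} cooled by t is {a - t | b + t}.
Cooling amount: t = 17/2
Cooled Left option: 10 - 17/2 = 3/2
Cooled Right option: -37 + 17/2 = -57/2
Cooled game: {3/2 | -57/2}
Left option = 3/2

3/2


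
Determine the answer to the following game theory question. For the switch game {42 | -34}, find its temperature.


The game is {42 | -34}, a switch {a | b} with numbers a > b.
Cooling {a | b} by t gives {a - t | b + t}, which stops being hot when a - t = b + t, i.e. at t = (a - b)/2. So the temperature of a switch is (a - b)/2.
Temperature = (Left option - Right option) / 2
= (42 - (-34)) / 2
= 76 / 2
= 38

38


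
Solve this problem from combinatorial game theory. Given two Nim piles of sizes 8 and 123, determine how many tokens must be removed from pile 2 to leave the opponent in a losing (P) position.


Piles: 8 and 123
Current XOR: 8 XOR 123 = 115 (non-zero, so this is an N-position).
To make the XOR zero, we need to find a move that balances the piles.
For pile 2 (size 123): target = 123 XOR 115 = 8
We reduce pile 2 from 123 to 8.
Tokens removed: 123 - 8 = 115
Verification: 8 XOR 8 = 0

115


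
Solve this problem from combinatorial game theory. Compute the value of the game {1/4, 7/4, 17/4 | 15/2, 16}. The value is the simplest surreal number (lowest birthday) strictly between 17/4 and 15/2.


Left options: {1/4, 7/4, 17/4}, max = 17/4
Right options: {15/2, 16}, min = 15/2
All options are numbers and max(Left) < min(Right), so by the simplicity theorem the value is the simplest (earliest-born) number strictly between 17/4 and 15/2.
Integers 5 through 7 all lie strictly between 17/4 and 15/2.
Among integers, the simplest (lowest birthday = smallest |n|; 0 is born on day 0, +-n on day n) is 5.
No non-integer in the interval can be simpler: if x is a non-integer in the interval, then floor(x) or ceil(x) also lies in the interval (the interval contains an integer), and both are proper prefixes of x's sign expansion, i.e. born earlier. So the game value is 5.
Game value = 5

5


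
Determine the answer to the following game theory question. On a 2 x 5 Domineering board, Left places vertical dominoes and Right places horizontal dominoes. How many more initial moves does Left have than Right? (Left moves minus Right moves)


Board is 2 x 5 (rows x cols).
Left (vertical) placements: (rows-1) * cols = 1 * 5 = 5
Right (horizontal) placements: rows * (cols-1) = 2 * 4 = 8
Advantage = Left - Right = 5 - 8 = -3

-3


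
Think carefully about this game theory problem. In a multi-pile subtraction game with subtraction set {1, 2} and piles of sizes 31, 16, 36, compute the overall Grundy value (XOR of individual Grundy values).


Subtraction set: {1, 2}
For this subtraction set, G(n) = n mod 3 (period = max + 1 = 3).
Pile 1 (size 31): G(31) = 31 mod 3 = 1
Pile 2 (size 16): G(16) = 16 mod 3 = 1
Pile 3 (size 36): G(36) = 36 mod 3 = 0
Total Grundy value = XOR of all: 1 XOR 1 XOR 0 = 0

0


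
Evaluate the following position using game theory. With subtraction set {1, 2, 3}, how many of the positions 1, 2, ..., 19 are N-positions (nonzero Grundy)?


Subtraction set S = {1, 2, 3}, so G(n) = n mod 4.
G(n) = 0 when n is a multiple of 4.
Multiples of 4 in [1, 19]: 4
N-positions (nonzero Grundy) = 19 - 4 = 15

15


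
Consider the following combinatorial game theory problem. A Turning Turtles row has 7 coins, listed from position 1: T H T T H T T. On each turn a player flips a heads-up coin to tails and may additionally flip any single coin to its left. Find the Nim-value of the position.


Coins: T H T T H T T
Key fact: a single head at position k behaves exactly like a Nim heap of size k (turning it to T and optionally flipping a coin at j < k corresponds to moving the heap from k to j, or to 0), and heads combine as a disjunctive sum (two heads at the same place would cancel, matching j XOR j = 0). So the Nim-value is the XOR of the 1-indexed positions of the heads.
Face-up positions (1-indexed): [2, 5]
XOR 0 with 2: 0 XOR 2 = 2
XOR 2 with 5: 2 XOR 5 = 7
Nim-value = 7

7


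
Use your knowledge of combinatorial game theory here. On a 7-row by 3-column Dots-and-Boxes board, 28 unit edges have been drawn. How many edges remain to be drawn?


Grid: 7 x 3 boxes, i.e. 8 rows and 4 columns of dots.
Horizontal edges: (rows + 1) * cols = 8 * 3 = 24
Vertical edges: rows * (cols + 1) = 7 * 4 = 28
Total edges: 24 + 28 = 52
Edges drawn: 28
Remaining: 52 - 28 = 24

24


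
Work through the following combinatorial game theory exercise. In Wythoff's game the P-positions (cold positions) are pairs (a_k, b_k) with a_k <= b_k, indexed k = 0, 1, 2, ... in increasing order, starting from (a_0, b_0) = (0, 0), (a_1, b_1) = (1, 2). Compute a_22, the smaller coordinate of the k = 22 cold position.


By Wythoff's theorem, a_k = floor(k * phi) and b_k = floor(k * phi^2) = a_k + k, where phi = (1 + sqrt(5))/2 is the golden ratio.
phi = (1 + sqrt(5))/2 = 1.618034
k = 22
k * phi = 22 * 1.618034 = 35.596748
a_22 = floor(k * phi) = 35

35


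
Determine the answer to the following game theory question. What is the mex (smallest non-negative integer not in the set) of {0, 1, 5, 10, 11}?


Set = {0, 1, 5, 10, 11}
0 is in the set.
1 is in the set.
2 is NOT in the set. This is the mex.
mex = 2

2


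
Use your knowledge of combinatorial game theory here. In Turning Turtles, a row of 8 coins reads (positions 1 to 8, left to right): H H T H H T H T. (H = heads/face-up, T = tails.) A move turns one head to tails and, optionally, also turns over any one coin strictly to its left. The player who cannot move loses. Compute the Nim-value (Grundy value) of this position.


Coins: H H T H H T H T
Key fact: a single head at position k behaves exactly like a Nim heap of size k (turning it to T and optionally flipping a coin at j < k corresponds to moving the heap from k to j, or to 0), and heads combine as a disjunctive sum (two heads at the same place would cancel, matching j XOR j = 0). So the Nim-value is the XOR of the 1-indexed positions of the heads.
Face-up positions (1-indexed): [1, 2, 4, 5, 7]
XOR 0 with 1: 0 XOR 1 = 1
XOR 1 with 2: 1 XOR 2 = 3
XOR 3 with 4: 3 XOR 4 = 7
XOR 7 with 5: 7 XOR 5 = 2
XOR 2 with 7: 2 XOR 7 = 5
Nim-value = 5

5


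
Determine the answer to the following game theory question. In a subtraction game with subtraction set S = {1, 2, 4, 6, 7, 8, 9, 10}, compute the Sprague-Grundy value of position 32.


The subtraction set is S = {1, 2, 4, 6, 7, 8, 9, 10}.
G(k) = mex{ G(k - s) : s in S, s <= k }. We compute iteratively: G(0) = 0.
G(1) = mex({0}) = 1
G(2) = mex({0, 1}) = 2
G(3) = mex({1, 2}) = 0
G(4) = mex({0, 2}) = 1
G(5) = mex({0, 1}) = 2
G(6) = mex({0, 1, 2}) = 3
G(7) = mex({0, 1, 2, 3}) = 4
G(8) = mex({0, 1, 2, 3, 4}) = 5
G(9) = mex({0, 1, 2, 4, 5}) = 3
G(10) = mex({0, 1, 2, 3, 5}) = 4
G(11) = mex({0, 1, 2, 3, 4}) = 5
G(12) = mex({0, 1, 2, 3, 4, 5}) = 6
G(13) = mex({0, 1, 2, 3, 4, 5, 6}) = 7
G(14) = mex({1, 2, 3, 4, 5, 6, 7}) = 0
G(15) = mex({0, 2, 3, 4, 5, 7}) = 1
G(16) = mex({0, 1, 3, 4, 5, 6}) = 2
G(17) = mex({1, 2, 3, 4, 5, 7}) = 0
G(18) = mex({0, 2, 3, 4, 5, 6}) = 1
G(19) = mex({0, 1, 3, 4, 5, 6, 7}) = 2
G(20) = mex({0, 1, 2, 4, 5, 6, 7}) = 3
G(21) = mex({0, 1, 2, 3, 5, 6, 7}) = 4
G(22) = mex({0, 1, 2, 3, 4, 6, 7}) = 5
G(23) = mex({0, 1, 2, 4, 5, 7}) = 3
Observe that G(14)..G(23) = 0, 1, 2, 0, 1, 2, 3, 4, 5, 3 repeats G(0)..G(9) = 0, 1, 2, 0, 1, 2, 3, 4, 5, 3.
For k >= max(S) = 10, G(k) is determined by the previous 10 values G(k-10)..G(k-1); a window of 10 consecutive values has recurred shifted by 14, so by induction G(k + 14) = G(k) for all k >= 0: the sequence is periodic from the start with period 14.
One period: G(0..13) = 0, 1, 2, 0, 1, 2, 3, 4, 5, 3, 4, 5, 6, 7.
32 mod 14 = 4, so G(32) = G(4) = 1.

1


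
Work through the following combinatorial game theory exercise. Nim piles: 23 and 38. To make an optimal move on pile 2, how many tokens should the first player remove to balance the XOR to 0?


Piles: 23 and 38
Current XOR: 23 XOR 38 = 49 (non-zero, so this is an N-position).
To make the XOR zero, we need to find a move that balances the piles.
For pile 2 (size 38): target = 38 XOR 49 = 23
We reduce pile 2 from 38 to 23.
Tokens removed: 38 - 23 = 15
Verification: 23 XOR 23 = 0

15


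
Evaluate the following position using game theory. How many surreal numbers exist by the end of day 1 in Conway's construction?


Day 0: {|} = 0 is born. Count = 1.
Day n: the number of surreal numbers born by day n is 2^(n+1) - 1.
By day 0: 2^1 - 1 = 1
By day 1: 2^2 - 1 = 3
By day 1: 3 surreal numbers.

3


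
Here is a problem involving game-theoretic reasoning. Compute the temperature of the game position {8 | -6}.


The game is {8 | -6}, a switch {a | b} with numbers a > b.
Cooling {a | b} by t gives {a - t | b + t}, which stops being hot when a - t = b + t, i.e. at t = (a - b)/2. So the temperature of a switch is (a - b)/2.
Temperature = (Left option - Right option) / 2
= (8 - (-6)) / 2
= 14 / 2
= 7

7


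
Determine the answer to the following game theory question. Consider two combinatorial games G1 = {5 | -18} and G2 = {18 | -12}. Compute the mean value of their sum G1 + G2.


G1 = {5 | -18}, G2 = {18 | -12}
Each is a switch {a | b} with numbers a > b; its mean value is (a + b)/2, and mean value is additive over game sums: m(G1 + G2) = m(G1) + m(G2).
Mean of G1 = (5 + (-18))/2 = -13/2 = -13/2
Mean of G2 = (18 + (-12))/2 = 6/2 = 3
Mean of G1 + G2 = -13/2 + 3 = -7/2

-7/2


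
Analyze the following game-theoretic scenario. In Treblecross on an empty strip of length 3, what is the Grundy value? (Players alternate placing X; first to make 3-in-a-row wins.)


Treblecross: place X on empty cells; 3-in-a-row wins.
Playing within two cells of an existing X lets the opponent win at once, so sensible play treats the cells i-2..i+2 around each X as dead. The player left with no safe cell loses, so this is a normal-play take-away game on strips of safe cells.
Placing X at cell i (0-indexed) of a strip of k safe cells leaves independent strips of sizes max(0, i-2) and max(0, k-i-3). Hence G(k) = mex{ G(max(0,i-2)) XOR G(max(0,k-i-3)) : 0 <= i < k }, with G(0) = 0.
G(1): splits (0,0):0^0=0 -> mex({0}) = 1
G(2): splits (0,0):0^0=0 -> mex({0}) = 1
G(3): splits (0,0):0^0=0 -> mex({0}) = 1
Therefore G(3) = 1.

1


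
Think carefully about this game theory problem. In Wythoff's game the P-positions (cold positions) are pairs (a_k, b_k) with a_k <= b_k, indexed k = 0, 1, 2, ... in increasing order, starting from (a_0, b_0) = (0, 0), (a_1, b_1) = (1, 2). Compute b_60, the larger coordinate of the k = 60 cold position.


By Wythoff's theorem, a_k = floor(k * phi) and b_k = floor(k * phi^2) = a_k + k, where phi = (1 + sqrt(5))/2 is the golden ratio.
phi = (1 + sqrt(5))/2 = 1.618034
phi^2 = phi + 1 = 2.618034
k = 60
k * phi^2 = 60 * 2.618034 = 157.082039
b_60 = floor(k * phi^2) = 157 (check: a_60 + k = 97 + 60 = 157)

157


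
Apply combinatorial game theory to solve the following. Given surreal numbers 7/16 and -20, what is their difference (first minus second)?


x = 7/16, y = -20
Converting to common denominator: 16
x = 7/16, y = -320/16
x - y = 7/16 - -20 = 327/16

327/16


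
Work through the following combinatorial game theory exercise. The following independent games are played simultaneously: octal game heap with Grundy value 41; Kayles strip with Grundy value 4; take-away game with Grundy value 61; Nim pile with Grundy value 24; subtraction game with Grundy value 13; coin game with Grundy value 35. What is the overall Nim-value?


By the Sprague-Grundy theorem, the Grundy value of a sum of games is the XOR of individual Grundy values.
octal game heap: Grundy value = 41. Running XOR: 0 XOR 41 = 41
Kayles strip: Grundy value = 4. Running XOR: 41 XOR 4 = 45
take-away game: Grundy value = 61. Running XOR: 45 XOR 61 = 16
Nim pile: Grundy value = 24. Running XOR: 16 XOR 24 = 8
subtraction game: Grundy value = 13. Running XOR: 8 XOR 13 = 5
coin game: Grundy value = 35. Running XOR: 5 XOR 35 = 38
The combined Grundy value is 38.

38


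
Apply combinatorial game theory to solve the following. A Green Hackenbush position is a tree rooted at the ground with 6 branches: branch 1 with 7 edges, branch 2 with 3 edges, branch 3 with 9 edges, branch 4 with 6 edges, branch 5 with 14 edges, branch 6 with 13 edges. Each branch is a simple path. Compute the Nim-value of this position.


The tree has 6 branches from the ground vertex.
In Green Hackenbush, the Nim-value of a simple path of length k is k.
Branch 1: length 7, Nim-value = 7
Branch 2: length 3, Nim-value = 3
Branch 3: length 9, Nim-value = 9
Branch 4: length 6, Nim-value = 6
Branch 5: length 14, Nim-value = 14
Branch 6: length 13, Nim-value = 13
Total Nim-value = XOR of all branch values:
0 XOR 7 = 7
7 XOR 3 = 4
4 XOR 9 = 13
13 XOR 6 = 11
11 XOR 14 = 5
5 XOR 13 = 8
Nim-value of the tree = 8

8


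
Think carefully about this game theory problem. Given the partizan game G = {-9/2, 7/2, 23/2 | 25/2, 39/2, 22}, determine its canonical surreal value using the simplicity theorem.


Left options: {-9/2, 7/2, 23/2}, max = 23/2
Right options: {25/2, 39/2, 22}, min = 25/2
All options are numbers and max(Left) < min(Right), so by the simplicity theorem the value is the simplest (earliest-born) number strictly between 23/2 and 25/2.
The only integer strictly between 23/2 and 25/2 is 12.
No non-integer in the interval can be simpler: if x is a non-integer in the interval, then floor(x) or ceil(x) also lies in the interval (the interval contains an integer), and both are proper prefixes of x's sign expansion, i.e. born earlier. So the game value is 12.
Game value = 12

12


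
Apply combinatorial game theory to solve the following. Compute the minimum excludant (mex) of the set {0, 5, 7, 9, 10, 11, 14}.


Set = {0, 5, 7, 9, 10, 11, 14}
0 is in the set.
1 is NOT in the set. This is the mex.
mex = 1

1


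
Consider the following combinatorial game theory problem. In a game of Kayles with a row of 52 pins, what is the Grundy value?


Kayles: a move removes 1 or 2 adjacent pins from a contiguous row.
Removing pins from a row of k leaves two independent rows (a, b) with a + b = k - 1 (one pin) or a + b = k - 2 (two pins); an end removal gives a = 0.
By Sprague-Grundy, G(k) = mex{ G(a) XOR G(b) } over all these splits. G(0) = 0.
G(1): splits (0,0):0^0=0 -> mex({0}) = 1
G(2): splits (0,1):0^1=1 (0,0):0^0=0 -> mex({0, 1}) = 2
G(3): splits (0,2):0^2=2 (1,1):1^1=0 (0,1):0^1=1 -> mex({0, 1, 2}) = 3
G(4): splits (0,3):0^3=3 (1,2):1^2=3 (0,2):0^2=2 (1,1):1^1=0 -> mex({0, 2, 3}) = 1
G(5): splits (0,4):0^1=1 (1,3):1^3=2 (2,2):2^2=0 (0,3):0^3=3 (1,2):1^2=3 -> mex({0, 1, 2, 3}) = 4
G(6) = mex({0, 1, 2, 4}) = 3
G(7) = mex({0, 1, 3, 4, 5}) = 2
G(8) = mex({0, 2, 3, 5, 6}) = 1
G(9) = mex({0, 1, 2, 3, 6, 7}) = 4
G(10) = mex({0, 1, 3, 4, 5, 7}) = 2
G(11) = mex({0, 1, 2, 3, 4, 5}) = 6
G(12) = mex({0, 1, 2, 3, 5, 6, 7}) = 4
G(13) = mex({0, 2, 3, 4, 6, 7}) = 1
G(14) = mex({0, 1, 4, 5, 6, 7}) = 2
G(15) = mex({0, 1, 2, 3, 4, 5, 6}) = 7
G(16) = mex({0, 2, 3, 5, 6, 7}) = 1
G(17) = mex({0, 1, 2, 3, 5, 6, 7}) = 4
G(18) = mex({0, 1, 2, 4, 5, 6}) = 3
G(19) = mex({0, 1, 3, 4, 5, 7}) = 2
G(20) = mex({0, 2, 3, 4, 5, 6, 7}) = 1
G(21) = mex({0, 1, 2, 3, 5, 6, 7}) = 4
G(22) = mex({0, 1, 2, 3, 4, 5, 7}) = 6
G(23) = mex({0, 1, 2, 3, 4, 5, 6}) = 7
G(24) = mex({0, 1, 2, 3, 5, 6, 7}) = 4
G(25) = mex({0, 2, 3, 4, 6, 7}) = 1
G(26) = mex({0, 1, 3, 4, 5, 6, 7}) = 2
G(27) = mex({0, 1, 2, 3, 4, 5, 6, 7}) = 8
G(28) = mex({0, 1, 2, 3, 4, 6, 7, 8}) = 5
G(29) = mex({0, 1, 2, 3, 5, 6, 7, 8, 9}) = 4
G(30) = mex({0, 1, 2, 3, 4, 5, 6, 9, 10}) = 7
G(31) = mex({0, 1, 3, 4, 5, 7, 10, 11}) = 2
G(32) = mex({0, 2, 3, 4, 5, 6, 7, 9, 11}) = 1
G(33) = mex({0, 1, 2, 3, 4, 5, 6, 7, 9, 12}) = 8
G(34) = mex({0, 1, 2, 3, 4, 5, 7, 8, 11, 12}) = 6
G(35) = mex({0, 1, 2, 3, 4, 5, 6, 8, 9, 10, 11}) = 7
G(36) = mex({0, 1, 2, 3, 5, 6, 7, 9, 10}) = 4
G(37) = mex({0, 2, 3, 4, 6, 7, 9, 10, 11, 12}) = 1
G(38) = mex({0, 1, 3, 4, 5, 6, 7, 9, 10, 11, 12}) = 2
G(39) = mex({0, 1, 2, 4, 5, 6, 7, 9, 10, 12, 14}) = 3
G(40) = mex({0, 2, 3, 4, 6, 7, 11, 12, 14}) = 1
G(41) = mex({0, 1, 2, 3, 5, 6, 7, 9, 10, 11, 12}) = 4
G(42) = mex({0, 1, 2, 3, 4, 5, 6, 9, 10}) = 7
G(43) = mex({0, 1, 3, 4, 5, 7, 9, 10, 12, 15}) = 2
G(44) = mex({0, 2, 3, 4, 5, 6, 7, 9, 10, 12, 15}) = 1
G(45) = mex({0, 1, 2, 3, 4, 5, 6, 7, 9, 10, 12, 14}) = 8
G(46) = mex({0, 1, 3, 4, 5, 7, 8, 11, 12, 14}) = 2
G(47) = mex({0, 1, 2, 3, 4, 5, 6, 8, 9, 10, 11, 12}) = 7
G(48) = mex({0, 1, 2, 3, 5, 6, 7, 9, 10}) = 4
G(49) = mex({0, 2, 3, 4, 6, 7, 9, 10, 11, 12, 15}) = 1
G(50) = mex({0, 1, 4, 5, 6, 7, 9, 11, 12, 14, 15}) = 2
G(51) = mex({0, 1, 2, 3, 4, 5, 6, 7, 9, 12, 14, 15}) = 8
G(52) = mex({0, 2, 3, 4, 5, 6, 7, 8, 11, 12, 15}) = 1
Therefore G(52) = 1.

1


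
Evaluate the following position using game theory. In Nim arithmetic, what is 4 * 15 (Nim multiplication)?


Nim multiplication is bilinear over XOR: (u XOR v) * w = (u*w) XOR (v*w).
So we split each operand into its bit components and XOR the pairwise Nim products.
4 = 4 (as XOR of powers of 2).
15 = 1 + 2 + 4 + 8 (as XOR of powers of 2).
Using the standard Nim-product table on single bits:
  2*2 = 3,   2*4 = 8,   2*8 = 12,
  4*4 = 6,   4*8 = 11,  8*8 = 13,
and  1*x = x (identity), k*l = l*k (commutative).
Pairwise Nim products:
  4 * 1 = 4
  4 * 2 = 8
  4 * 4 = 6
  4 * 8 = 11
XOR them: 4 XOR 8 XOR 6 XOR 11 = 1.
Result: 4 * 15 = 1 (in Nim).

1


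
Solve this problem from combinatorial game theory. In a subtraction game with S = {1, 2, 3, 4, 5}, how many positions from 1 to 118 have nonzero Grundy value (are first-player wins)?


Subtraction set S = {1, 2, 3, 4, 5}, so G(n) = n mod 6.
G(n) = 0 when n is a multiple of 6.
Multiples of 6 in [1, 118]: 19
N-positions (nonzero Grundy) = 118 - 19 = 99

99


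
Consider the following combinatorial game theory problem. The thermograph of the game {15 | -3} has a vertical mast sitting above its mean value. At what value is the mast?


Game = {15 | -3}, a switch {a | b} with numbers a > b.
Its thermograph has left wall a - t and right wall b + t, which meet at t = (a - b)/2, where both equal (a + b)/2. So the mast (mean value) is at (a + b)/2.
Mean = (15 + (-3))/2 = 12/2 = 6

6


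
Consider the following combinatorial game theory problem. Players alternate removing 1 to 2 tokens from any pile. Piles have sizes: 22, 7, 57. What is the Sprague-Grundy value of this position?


Subtraction set: {1, 2}
For this subtraction set, G(n) = n mod 3 (period = max + 1 = 3).
Pile 1 (size 22): G(22) = 22 mod 3 = 1
Pile 2 (size 7): G(7) = 7 mod 3 = 1
Pile 3 (size 57): G(57) = 57 mod 3 = 0
Total Grundy value = XOR of all: 1 XOR 1 XOR 0 = 0

0


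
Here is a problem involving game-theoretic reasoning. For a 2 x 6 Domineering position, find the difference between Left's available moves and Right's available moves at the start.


Board is 2 x 6 (rows x cols).
Left (vertical) placements: (rows-1) * cols = 1 * 6 = 6
Right (horizontal) placements: rows * (cols-1) = 2 * 5 = 10
Advantage = Left - Right = 6 - 10 = -4

-4


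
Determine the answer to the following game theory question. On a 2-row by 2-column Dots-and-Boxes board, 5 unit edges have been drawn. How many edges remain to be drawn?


Grid: 2 x 2 boxes, i.e. 3 rows and 3 columns of dots.
Horizontal edges: (rows + 1) * cols = 3 * 2 = 6
Vertical edges: rows * (cols + 1) = 2 * 3 = 6
Total edges: 6 + 6 = 12
Edges drawn: 5
Remaining: 12 - 5 = 7

7


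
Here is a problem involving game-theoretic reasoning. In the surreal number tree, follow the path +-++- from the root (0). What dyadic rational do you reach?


Sign expansion: +-++-
Rule: track bounds (lo, hi), initially (-inf, +inf). On '+', the current value becomes lo and we move to the simplest number in (value, hi): value + 1 if hi = +inf, otherwise the midpoint (value + hi)/2. On '-', the current value becomes hi and we move to value - 1 if lo = -inf, otherwise the midpoint (lo + value)/2.
Start at 0.
Step 1: sign = +, move right. Bounds: (0, +inf). Value = 1
Step 2: sign = -, move left. Bounds: (0, 1). Value = 1/2
Step 3: sign = +, move right. Bounds: (1/2, 1). Value = 3/4
Step 4: sign = +, move right. Bounds: (3/4, 1). Value = 7/8
Step 5: sign = -, move left. Bounds: (3/4, 7/8). Value = 13/16
The surreal number with sign expansion +-++- is 13/16.

13/16


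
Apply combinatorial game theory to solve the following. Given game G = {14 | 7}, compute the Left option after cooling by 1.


Original game: {14 | 7} (a switch {a | b} with a > b).
Cooling by t (for t below the temperature (a - b)/2 = 7/2) taxes each move by t: {a | b} cooled by t is {a - t | b + t}.
Cooling amount: t = 1
Cooled Left option: 14 - 1 = 13
Cooled Right option: 7 + 1 = 8
Cooled game: {13 | 8}
Left option = 13

13


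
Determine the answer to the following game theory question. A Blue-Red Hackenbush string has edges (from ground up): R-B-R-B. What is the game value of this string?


Edges (from ground): R-B-R-B
By Berlekamp's sign-expansion rule, a Blue-Red Hackenbush stalk has the value of the surreal number whose sign sequence is the edge sequence with B -> + and R -> -.
Sign sequence: -+-+
Trace the sign expansion in the surreal number tree, starting from 0:
Edge 1: R (sign -) -> bounds (-inf, 0), value = -1
Edge 2: B (sign +) -> bounds (-1, 0), value = -1/2
Edge 3: R (sign -) -> bounds (-1, -1/2), value = -3/4
Edge 4: B (sign +) -> bounds (-3/4, -1/2), value = -5/8
Game value = -5/8

-5/8
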